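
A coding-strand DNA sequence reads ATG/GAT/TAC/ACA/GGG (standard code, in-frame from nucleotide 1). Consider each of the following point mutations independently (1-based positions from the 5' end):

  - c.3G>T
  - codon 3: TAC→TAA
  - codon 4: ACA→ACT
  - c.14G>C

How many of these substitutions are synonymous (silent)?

1

Codon 1: ATG (Met) → ATT (Ile) — missense.
Codon 3: TAC (Tyr) → TAA (Stop) — nonsense.
Codon 4: ACA (Thr) → ACT (Thr) — synonymous.
Codon 5: GGG (Gly) → GCG (Ala) — missense.
Synonymous: 1 of 4.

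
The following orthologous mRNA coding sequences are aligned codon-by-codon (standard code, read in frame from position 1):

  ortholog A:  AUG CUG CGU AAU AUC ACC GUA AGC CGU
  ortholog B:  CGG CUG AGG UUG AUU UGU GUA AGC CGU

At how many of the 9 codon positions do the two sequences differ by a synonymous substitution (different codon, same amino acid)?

2

Codon 1: AUG Met / CGG Arg — nonsynonymous.
Codon 2: CUG Leu / CUG Leu — identical.
Codon 3: CGU Arg / AGG Arg — synonymous.
Codon 4: AAU Asn / UUG Leu — nonsynonymous.
Codon 5: AUC Ile / AUU Ile — synonymous.
Codon 6: ACC Thr / UGU Cys — nonsynonymous.
Codon 7: GUA Val / GUA Val — identical.
Codon 8: AGC Ser / AGC Ser — identical.
Codon 9: CGU Arg / CGU Arg — identical.
Synonymous differences: 2.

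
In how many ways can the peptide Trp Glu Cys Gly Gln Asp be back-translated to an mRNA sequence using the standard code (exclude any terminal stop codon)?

64

Trp: 1 codon.
Glu: 2 codons.
Cys: 2 codons.
Gly: 4 codons.
Gln: 2 codons.
Asp: 2 codons.
1 × 2 × 2 × 4 × 2 × 2 = 64.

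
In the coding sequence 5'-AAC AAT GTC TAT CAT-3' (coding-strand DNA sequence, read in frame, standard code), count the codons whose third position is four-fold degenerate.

Codon 1 AAC (Asn): third position 2-fold.
Codon 2 AAT (Asn): third position 2-fold.
Codon 3 GTC (Val): third position 4-fold.
Codon 4 TAT (Tyr): third position 2-fold.
Codon 5 CAT (His): third position 2-fold.
Four-fold degenerate third positions: 1.

1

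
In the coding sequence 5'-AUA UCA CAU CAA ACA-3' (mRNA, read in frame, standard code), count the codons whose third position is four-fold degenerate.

2

Codon 1 AUA (Ile): third position 3-fold.
Codon 2 UCA (Ser): third position 4-fold.
Codon 3 CAU (His): third position 2-fold.
Codon 4 CAA (Gln): third position 2-fold.
Codon 5 ACA (Thr): third position 4-fold.
Four-fold degenerate third positions: 2.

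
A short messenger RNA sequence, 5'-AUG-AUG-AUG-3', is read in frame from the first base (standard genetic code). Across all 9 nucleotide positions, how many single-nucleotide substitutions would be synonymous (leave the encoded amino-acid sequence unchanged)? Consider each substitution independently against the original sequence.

Codon 1 (AUG, Met): 0 synonymous substitutions.
Codon 2 (AUG, Met): 0 synonymous substitutions.
Codon 3 (AUG, Met): 0 synonymous substitutions.
Total: 0 + 0 + 0 = 0.

0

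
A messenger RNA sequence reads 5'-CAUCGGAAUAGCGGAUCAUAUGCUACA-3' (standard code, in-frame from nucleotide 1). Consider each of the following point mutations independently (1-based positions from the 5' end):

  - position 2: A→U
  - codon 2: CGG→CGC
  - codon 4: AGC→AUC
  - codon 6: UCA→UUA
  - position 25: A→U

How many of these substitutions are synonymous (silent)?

1

Codon 1: CAU (His) → CUU (Leu) — missense.
Codon 2: CGG (Arg) → CGC (Arg) — synonymous.
Codon 4: AGC (Ser) → AUC (Ile) — missense.
Codon 6: UCA (Ser) → UUA (Leu) — missense.
Codon 9: ACA (Thr) → UCA (Ser) — missense.
Synonymous: 1 of 5.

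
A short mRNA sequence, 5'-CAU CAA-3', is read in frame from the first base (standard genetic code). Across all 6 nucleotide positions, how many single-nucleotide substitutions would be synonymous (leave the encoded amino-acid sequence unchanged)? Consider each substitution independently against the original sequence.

2

Codon 1 (CAU, His): 1 synonymous substitution.
Codon 2 (CAA, Gln): 1 synonymous substitution.
Total: 1 + 1 = 2.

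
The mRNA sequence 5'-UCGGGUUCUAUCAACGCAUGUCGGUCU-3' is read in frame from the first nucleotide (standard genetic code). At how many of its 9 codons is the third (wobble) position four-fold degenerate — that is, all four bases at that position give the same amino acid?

Codon 1 UCG (Ser): third position 4-fold.
Codon 2 GGU (Gly): third position 4-fold.
Codon 3 UCU (Ser): third position 4-fold.
Codon 4 AUC (Ile): third position 3-fold.
Codon 5 AAC (Asn): third position 2-fold.
Codon 6 GCA (Ala): third position 4-fold.
Codon 7 UGU (Cys): third position 2-fold.
Codon 8 CGG (Arg): third position 4-fold.
Codon 9 UCU (Ser): third position 4-fold.
Four-fold degenerate third positions: 6.

6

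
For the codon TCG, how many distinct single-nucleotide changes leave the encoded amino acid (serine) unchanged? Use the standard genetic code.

3

Position 1: none → 0 synonymous.
Position 2: none → 0 synonymous.
Position 3: TCT, TCC, TCA → 3 synonymous.
Total: 0 + 0 + 3 = 3.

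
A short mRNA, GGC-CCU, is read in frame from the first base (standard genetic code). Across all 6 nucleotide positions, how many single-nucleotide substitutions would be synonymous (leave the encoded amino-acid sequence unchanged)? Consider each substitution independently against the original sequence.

6

Codon 1 (GGC, Gly): 3 synonymous substitutions.
Codon 2 (CCU, Pro): 3 synonymous substitutions.
Total: 3 + 3 = 6.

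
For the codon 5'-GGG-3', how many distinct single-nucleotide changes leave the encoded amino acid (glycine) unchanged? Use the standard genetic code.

Position 1: none → 0 synonymous.
Position 2: none → 0 synonymous.
Position 3: GGU, GGC, GGA → 3 synonymous.
Total: 0 + 0 + 3 = 3.

3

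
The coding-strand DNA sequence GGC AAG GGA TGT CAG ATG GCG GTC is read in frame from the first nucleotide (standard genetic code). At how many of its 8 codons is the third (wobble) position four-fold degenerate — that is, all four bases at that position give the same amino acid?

Codon 1 GGC (Gly): third position 4-fold.
Codon 2 AAG (Lys): third position 2-fold.
Codon 3 GGA (Gly): third position 4-fold.
Codon 4 TGT (Cys): third position 2-fold.
Codon 5 CAG (Gln): third position 2-fold.
Codon 6 ATG (Met): third position 1-fold.
Codon 7 GCG (Ala): third position 4-fold.
Codon 8 GTC (Val): third position 4-fold.
Four-fold degenerate third positions: 4.

4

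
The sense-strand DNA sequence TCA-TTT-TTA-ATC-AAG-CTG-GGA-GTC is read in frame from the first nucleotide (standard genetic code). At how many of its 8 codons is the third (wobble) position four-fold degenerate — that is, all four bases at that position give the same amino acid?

Codon 1 TCA (Ser): third position 4-fold.
Codon 2 TTT (Phe): third position 2-fold.
Codon 3 TTA (Leu): third position 2-fold.
Codon 4 ATC (Ile): third position 3-fold.
Codon 5 AAG (Lys): third position 2-fold.
Codon 6 CTG (Leu): third position 4-fold.
Codon 7 GGA (Gly): third position 4-fold.
Codon 8 GTC (Val): third position 4-fold.
Four-fold degenerate third positions: 4.

4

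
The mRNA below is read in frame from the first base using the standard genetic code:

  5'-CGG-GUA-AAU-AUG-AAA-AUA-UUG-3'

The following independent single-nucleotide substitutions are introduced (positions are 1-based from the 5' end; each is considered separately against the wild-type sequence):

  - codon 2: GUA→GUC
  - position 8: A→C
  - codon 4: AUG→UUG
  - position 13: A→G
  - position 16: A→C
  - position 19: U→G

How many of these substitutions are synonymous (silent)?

Codon 2: GUA (Val) → GUC (Val) — synonymous.
Codon 3: AAU (Asn) → ACU (Thr) — missense.
Codon 4: AUG (Met) → UUG (Leu) — missense.
Codon 5: AAA (Lys) → GAA (Glu) — missense.
Codon 6: AUA (Ile) → CUA (Leu) — missense.
Codon 7: UUG (Leu) → GUG (Val) — missense.
Synonymous: 1 of 6.

1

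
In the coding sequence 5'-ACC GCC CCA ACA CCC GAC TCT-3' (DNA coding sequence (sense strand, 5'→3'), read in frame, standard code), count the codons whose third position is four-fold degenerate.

6

Codon 1 ACC (Thr): third position 4-fold.
Codon 2 GCC (Ala): third position 4-fold.
Codon 3 CCA (Pro): third position 4-fold.
Codon 4 ACA (Thr): third position 4-fold.
Codon 5 CCC (Pro): third position 4-fold.
Codon 6 GAC (Asp): third position 2-fold.
Codon 7 TCT (Ser): third position 4-fold.
Four-fold degenerate third positions: 6.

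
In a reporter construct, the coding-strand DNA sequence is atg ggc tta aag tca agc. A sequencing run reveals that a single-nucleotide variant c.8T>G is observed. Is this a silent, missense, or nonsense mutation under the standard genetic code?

Position 8 falls in codon 3: TTA → Leu.
After the substitution the codon is TGA → Stop.
The new codon is a stop codon, so this is a nonsense mutation.

nonsense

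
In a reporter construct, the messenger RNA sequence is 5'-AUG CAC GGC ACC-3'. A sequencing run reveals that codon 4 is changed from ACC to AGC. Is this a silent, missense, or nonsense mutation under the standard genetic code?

Position 11 falls in codon 4: ACC → Thr.
After the substitution the codon is AGC → Ser.
Thr ≠ Ser, so this is a missense mutation.

missense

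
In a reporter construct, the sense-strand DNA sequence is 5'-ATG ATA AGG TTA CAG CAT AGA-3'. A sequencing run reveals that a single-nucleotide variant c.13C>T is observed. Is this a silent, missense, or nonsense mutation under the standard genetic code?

Position 13 falls in codon 5: CAG → Gln.
After the substitution the codon is TAG → Stop.
The new codon is a stop codon, so this is a nonsense mutation.

nonsense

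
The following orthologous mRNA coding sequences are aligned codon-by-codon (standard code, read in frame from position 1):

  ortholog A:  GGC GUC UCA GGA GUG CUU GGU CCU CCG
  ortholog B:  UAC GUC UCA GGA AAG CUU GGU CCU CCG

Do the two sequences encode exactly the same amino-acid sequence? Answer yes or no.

no

Codon 1: GGC Gly / UAC Tyr — nonsynonymous.
Codon 2: GUC Val / GUC Val — identical.
Codon 3: UCA Ser / UCA Ser — identical.
Codon 4: GGA Gly / GGA Gly — identical.
Codon 5: GUG Val / AAG Lys — nonsynonymous.
Codon 6: CUU Leu / CUU Leu — identical.
Codon 7: GGU Gly / GGU Gly — identical.
Codon 8: CCU Pro / CCU Pro — identical.
Codon 9: CCG Pro / CCG Pro — identical.
Nonsynonymous differences: 2 → different protein.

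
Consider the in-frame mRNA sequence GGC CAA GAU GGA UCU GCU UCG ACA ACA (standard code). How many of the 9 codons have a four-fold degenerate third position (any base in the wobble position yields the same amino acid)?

Codon 1 GGC (Gly): third position 4-fold.
Codon 2 CAA (Gln): third position 2-fold.
Codon 3 GAU (Asp): third position 2-fold.
Codon 4 GGA (Gly): third position 4-fold.
Codon 5 UCU (Ser): third position 4-fold.
Codon 6 GCU (Ala): third position 4-fold.
Codon 7 UCG (Ser): third position 4-fold.
Codon 8 ACA (Thr): third position 4-fold.
Codon 9 ACA (Thr): third position 4-fold.
Four-fold degenerate third positions: 7.

7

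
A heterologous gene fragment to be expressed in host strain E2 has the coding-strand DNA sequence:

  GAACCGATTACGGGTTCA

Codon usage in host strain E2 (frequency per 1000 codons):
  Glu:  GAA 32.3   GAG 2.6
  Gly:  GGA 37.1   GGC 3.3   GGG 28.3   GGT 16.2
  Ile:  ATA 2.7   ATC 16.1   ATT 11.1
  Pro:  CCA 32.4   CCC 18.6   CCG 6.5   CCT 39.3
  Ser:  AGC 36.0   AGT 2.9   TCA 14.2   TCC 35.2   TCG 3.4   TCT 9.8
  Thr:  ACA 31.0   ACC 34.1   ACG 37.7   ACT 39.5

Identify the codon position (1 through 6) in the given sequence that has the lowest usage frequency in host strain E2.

2

Codon 1 GAA (Glu): 32.3 per 1000.
Codon 2 CCG (Pro): 6.5 per 1000.
Codon 3 ATT (Ile): 11.1 per 1000.
Codon 4 ACG (Thr): 37.7 per 1000.
Codon 5 GGT (Gly): 16.2 per 1000.
Codon 6 TCA (Ser): 14.2 per 1000.
Lowest frequency is 6.5 at codon 2.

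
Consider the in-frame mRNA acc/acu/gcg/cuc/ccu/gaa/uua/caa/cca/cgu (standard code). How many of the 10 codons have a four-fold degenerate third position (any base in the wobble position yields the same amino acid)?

Codon 1 ACC (Thr): third position 4-fold.
Codon 2 ACU (Thr): third position 4-fold.
Codon 3 GCG (Ala): third position 4-fold.
Codon 4 CUC (Leu): third position 4-fold.
Codon 5 CCU (Pro): third position 4-fold.
Codon 6 GAA (Glu): third position 2-fold.
Codon 7 UUA (Leu): third position 2-fold.
Codon 8 CAA (Gln): third position 2-fold.
Codon 9 CCA (Pro): third position 4-fold.
Codon 10 CGU (Arg): third position 4-fold.
Four-fold degenerate third positions: 7.

7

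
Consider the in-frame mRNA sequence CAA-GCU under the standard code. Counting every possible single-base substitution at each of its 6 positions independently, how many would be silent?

4

Codon 1 (CAA, Gln): 1 synonymous substitution.
Codon 2 (GCU, Ala): 3 synonymous substitutions.
Total: 1 + 3 = 4.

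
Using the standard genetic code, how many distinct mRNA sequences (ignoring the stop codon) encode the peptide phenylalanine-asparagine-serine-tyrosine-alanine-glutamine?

384

Phe: 2 codons.
Asn: 2 codons.
Ser: 6 codons.
Tyr: 2 codons.
Ala: 4 codons.
Gln: 2 codons.
2 × 2 × 6 × 2 × 4 × 2 = 384.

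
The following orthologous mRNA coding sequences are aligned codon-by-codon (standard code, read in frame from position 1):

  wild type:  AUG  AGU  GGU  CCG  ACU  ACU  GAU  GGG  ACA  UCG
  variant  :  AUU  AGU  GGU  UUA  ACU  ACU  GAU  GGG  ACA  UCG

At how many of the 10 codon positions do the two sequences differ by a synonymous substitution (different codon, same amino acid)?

0

Codon 1: AUG Met / AUU Ile — nonsynonymous.
Codon 2: AGU Ser / AGU Ser — identical.
Codon 3: GGU Gly / GGU Gly — identical.
Codon 4: CCG Pro / UUA Leu — nonsynonymous.
Codon 5: ACU Thr / ACU Thr — identical.
Codon 6: ACU Thr / ACU Thr — identical.
Codon 7: GAU Asp / GAU Asp — identical.
Codon 8: GGG Gly / GGG Gly — identical.
Codon 9: ACA Thr / ACA Thr — identical.
Codon 10: UCG Ser / UCG Ser — identical.
Synonymous differences: 0.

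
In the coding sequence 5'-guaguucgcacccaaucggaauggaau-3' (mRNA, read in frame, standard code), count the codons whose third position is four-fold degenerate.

5

Codon 1 GUA (Val): third position 4-fold.
Codon 2 GUU (Val): third position 4-fold.
Codon 3 CGC (Arg): third position 4-fold.
Codon 4 ACC (Thr): third position 4-fold.
Codon 5 CAA (Gln): third position 2-fold.
Codon 6 UCG (Ser): third position 4-fold.
Codon 7 GAA (Glu): third position 2-fold.
Codon 8 UGG (Trp): third position 1-fold.
Codon 9 AAU (Asn): third position 2-fold.
Four-fold degenerate third positions: 5.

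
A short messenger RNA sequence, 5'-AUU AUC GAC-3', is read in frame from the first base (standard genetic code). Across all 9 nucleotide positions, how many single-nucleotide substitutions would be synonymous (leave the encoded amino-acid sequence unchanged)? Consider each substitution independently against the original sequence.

Codon 1 (AUU, Ile): 2 synonymous substitutions.
Codon 2 (AUC, Ile): 2 synonymous substitutions.
Codon 3 (GAC, Asp): 1 synonymous substitution.
Total: 2 + 2 + 1 = 5.

5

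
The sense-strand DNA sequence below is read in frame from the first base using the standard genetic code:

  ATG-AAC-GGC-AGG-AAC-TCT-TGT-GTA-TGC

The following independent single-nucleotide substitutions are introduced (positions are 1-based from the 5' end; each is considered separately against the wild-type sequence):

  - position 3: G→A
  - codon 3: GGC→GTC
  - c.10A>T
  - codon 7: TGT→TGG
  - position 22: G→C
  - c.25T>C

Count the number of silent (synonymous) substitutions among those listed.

0

Codon 1: ATG (Met) → ATA (Ile) — missense.
Codon 3: GGC (Gly) → GTC (Val) — missense.
Codon 4: AGG (Arg) → TGG (Trp) — missense.
Codon 7: TGT (Cys) → TGG (Trp) — missense.
Codon 8: GTA (Val) → CTA (Leu) — missense.
Codon 9: TGC (Cys) → CGC (Arg) — missense.
Synonymous: 0 of 6.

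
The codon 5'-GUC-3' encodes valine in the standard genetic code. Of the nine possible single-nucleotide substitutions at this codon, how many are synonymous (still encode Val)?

3

Position 1: none → 0 synonymous.
Position 2: none → 0 synonymous.
Position 3: GUU, GUA, GUG → 3 synonymous.
Total: 0 + 0 + 3 = 3.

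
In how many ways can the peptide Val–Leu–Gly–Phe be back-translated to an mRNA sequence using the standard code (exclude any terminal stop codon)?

192

Val: 4 codons.
Leu: 6 codons.
Gly: 4 codons.
Phe: 2 codons.
4 × 6 × 4 × 2 = 192.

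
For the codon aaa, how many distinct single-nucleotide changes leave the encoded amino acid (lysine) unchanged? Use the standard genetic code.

Position 1: none → 0 synonymous.
Position 2: none → 0 synonymous.
Position 3: AAG → 1 synonymous.
Total: 0 + 0 + 1 = 1.

1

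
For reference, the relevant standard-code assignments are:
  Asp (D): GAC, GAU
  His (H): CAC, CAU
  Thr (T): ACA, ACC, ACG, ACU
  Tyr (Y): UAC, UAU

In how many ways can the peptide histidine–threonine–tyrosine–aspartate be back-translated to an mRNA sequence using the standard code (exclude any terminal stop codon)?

32

His: 2 codons.
Thr: 4 codons.
Tyr: 2 codons.
Asp: 2 codons.
2 × 4 × 2 × 2 = 32.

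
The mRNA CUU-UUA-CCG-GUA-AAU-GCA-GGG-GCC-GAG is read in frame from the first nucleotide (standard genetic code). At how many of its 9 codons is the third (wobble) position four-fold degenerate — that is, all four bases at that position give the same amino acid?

Codon 1 CUU (Leu): third position 4-fold.
Codon 2 UUA (Leu): third position 2-fold.
Codon 3 CCG (Pro): third position 4-fold.
Codon 4 GUA (Val): third position 4-fold.
Codon 5 AAU (Asn): third position 2-fold.
Codon 6 GCA (Ala): third position 4-fold.
Codon 7 GGG (Gly): third position 4-fold.
Codon 8 GCC (Ala): third position 4-fold.
Codon 9 GAG (Glu): third position 2-fold.
Four-fold degenerate third positions: 6.

6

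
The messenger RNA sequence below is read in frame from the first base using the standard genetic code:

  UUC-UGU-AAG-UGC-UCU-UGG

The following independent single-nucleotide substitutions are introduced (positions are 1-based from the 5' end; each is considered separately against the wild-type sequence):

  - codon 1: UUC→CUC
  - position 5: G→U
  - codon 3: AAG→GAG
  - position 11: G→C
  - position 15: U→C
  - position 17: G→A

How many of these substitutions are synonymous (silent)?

Codon 1: UUC (Phe) → CUC (Leu) — missense.
Codon 2: UGU (Cys) → UUU (Phe) — missense.
Codon 3: AAG (Lys) → GAG (Glu) — missense.
Codon 4: UGC (Cys) → UCC (Ser) — missense.
Codon 5: UCU (Ser) → UCC (Ser) — synonymous.
Codon 6: UGG (Trp) → UAG (Stop) — nonsense.
Synonymous: 1 of 6.

1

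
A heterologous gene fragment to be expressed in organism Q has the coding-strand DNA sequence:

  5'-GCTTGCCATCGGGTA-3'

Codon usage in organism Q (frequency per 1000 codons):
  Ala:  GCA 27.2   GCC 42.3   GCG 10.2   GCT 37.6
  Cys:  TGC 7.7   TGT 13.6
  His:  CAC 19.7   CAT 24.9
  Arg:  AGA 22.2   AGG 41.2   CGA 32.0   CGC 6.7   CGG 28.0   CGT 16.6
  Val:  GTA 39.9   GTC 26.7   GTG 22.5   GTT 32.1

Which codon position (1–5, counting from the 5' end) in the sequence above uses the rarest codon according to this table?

Codon 1 GCT (Ala): 37.6 per 1000.
Codon 2 TGC (Cys): 7.7 per 1000.
Codon 3 CAT (His): 24.9 per 1000.
Codon 4 CGG (Arg): 28.0 per 1000.
Codon 5 GTA (Val): 39.9 per 1000.
Lowest frequency is 7.7 at codon 2.

2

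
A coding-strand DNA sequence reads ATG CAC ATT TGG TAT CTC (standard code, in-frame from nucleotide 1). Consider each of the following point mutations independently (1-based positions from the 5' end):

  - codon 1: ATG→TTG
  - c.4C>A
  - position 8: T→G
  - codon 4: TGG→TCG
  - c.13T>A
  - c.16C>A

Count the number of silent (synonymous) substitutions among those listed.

0

Codon 1: ATG (Met) → TTG (Leu) — missense.
Codon 2: CAC (His) → AAC (Asn) — missense.
Codon 3: ATT (Ile) → AGT (Ser) — missense.
Codon 4: TGG (Trp) → TCG (Ser) — missense.
Codon 5: TAT (Tyr) → AAT (Asn) — missense.
Codon 6: CTC (Leu) → ATC (Ile) — missense.
Synonymous: 0 of 6.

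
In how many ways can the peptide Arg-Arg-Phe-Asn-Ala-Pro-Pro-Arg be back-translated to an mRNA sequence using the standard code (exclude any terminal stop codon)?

Arg: 6 codons.
Arg: 6 codons.
Phe: 2 codons.
Asn: 2 codons.
Ala: 4 codons.
Pro: 4 codons.
Pro: 4 codons.
Arg: 6 codons.
6 × 6 × 2 × 2 × 4 × 4 × 4 × 6 = 55296.

55296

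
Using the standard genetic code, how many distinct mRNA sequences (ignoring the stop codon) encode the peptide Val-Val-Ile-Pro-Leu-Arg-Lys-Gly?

Val: 4 codons.
Val: 4 codons.
Ile: 3 codons.
Pro: 4 codons.
Leu: 6 codons.
Arg: 6 codons.
Lys: 2 codons.
Gly: 4 codons.
4 × 4 × 3 × 4 × 6 × 6 × 2 × 4 = 55296.

55296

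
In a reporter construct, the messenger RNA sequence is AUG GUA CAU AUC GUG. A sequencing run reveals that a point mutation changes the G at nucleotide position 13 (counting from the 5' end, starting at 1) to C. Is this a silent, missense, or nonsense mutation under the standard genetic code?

Position 13 falls in codon 5: GUG → Val.
After the substitution the codon is CUG → Leu.
Val ≠ Leu, so this is a missense mutation.

missense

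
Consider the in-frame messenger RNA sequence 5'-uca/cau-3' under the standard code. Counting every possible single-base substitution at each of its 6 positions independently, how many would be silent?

4

Codon 1 (UCA, Ser): 3 synonymous substitutions.
Codon 2 (CAU, His): 1 synonymous substitution.
Total: 3 + 1 = 4.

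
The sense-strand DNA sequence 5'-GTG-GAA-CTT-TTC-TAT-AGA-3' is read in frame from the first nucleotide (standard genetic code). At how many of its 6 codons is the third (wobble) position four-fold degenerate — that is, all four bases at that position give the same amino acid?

Codon 1 GTG (Val): third position 4-fold.
Codon 2 GAA (Glu): third position 2-fold.
Codon 3 CTT (Leu): third position 4-fold.
Codon 4 TTC (Phe): third position 2-fold.
Codon 5 TAT (Tyr): third position 2-fold.
Codon 6 AGA (Arg): third position 2-fold.
Four-fold degenerate third positions: 2.

2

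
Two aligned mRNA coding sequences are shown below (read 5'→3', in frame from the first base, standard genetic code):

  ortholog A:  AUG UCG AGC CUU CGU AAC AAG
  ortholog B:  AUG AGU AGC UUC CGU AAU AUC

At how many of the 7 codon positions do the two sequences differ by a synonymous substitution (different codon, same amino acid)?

Codon 1: AUG Met / AUG Met — identical.
Codon 2: UCG Ser / AGU Ser — synonymous.
Codon 3: AGC Ser / AGC Ser — identical.
Codon 4: CUU Leu / UUC Phe — nonsynonymous.
Codon 5: CGU Arg / CGU Arg — identical.
Codon 6: AAC Asn / AAU Asn — synonymous.
Codon 7: AAG Lys / AUC Ile — nonsynonymous.
Synonymous differences: 2.

2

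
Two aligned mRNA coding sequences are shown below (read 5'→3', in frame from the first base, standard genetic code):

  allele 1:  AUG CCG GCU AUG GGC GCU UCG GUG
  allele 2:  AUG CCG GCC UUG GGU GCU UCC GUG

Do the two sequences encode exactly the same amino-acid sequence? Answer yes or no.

no

Codon 1: AUG Met / AUG Met — identical.
Codon 2: CCG Pro / CCG Pro — identical.
Codon 3: GCU Ala / GCC Ala — synonymous.
Codon 4: AUG Met / UUG Leu — nonsynonymous.
Codon 5: GGC Gly / GGU Gly — synonymous.
Codon 6: GCU Ala / GCU Ala — identical.
Codon 7: UCG Ser / UCC Ser — synonymous.
Codon 8: GUG Val / GUG Val — identical.
Nonsynonymous differences: 1 → different protein.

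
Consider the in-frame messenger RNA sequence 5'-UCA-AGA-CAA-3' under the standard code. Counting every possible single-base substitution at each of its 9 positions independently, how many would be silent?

Codon 1 (UCA, Ser): 3 synonymous substitutions.
Codon 2 (AGA, Arg): 2 synonymous substitutions.
Codon 3 (CAA, Gln): 1 synonymous substitution.
Total: 3 + 2 + 1 = 6.

6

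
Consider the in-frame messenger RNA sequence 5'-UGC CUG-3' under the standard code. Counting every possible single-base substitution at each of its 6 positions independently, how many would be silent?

5

Codon 1 (UGC, Cys): 1 synonymous substitution.
Codon 2 (CUG, Leu): 4 synonymous substitutions.
Total: 1 + 4 = 5.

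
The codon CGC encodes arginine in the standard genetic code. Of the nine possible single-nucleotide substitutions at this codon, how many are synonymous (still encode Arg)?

Position 1: none → 0 synonymous.
Position 2: none → 0 synonymous.
Position 3: CGT, CGA, CGG → 3 synonymous.
Total: 0 + 0 + 3 = 3.

3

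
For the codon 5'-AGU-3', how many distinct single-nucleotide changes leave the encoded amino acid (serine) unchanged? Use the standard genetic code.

1

Position 1: none → 0 synonymous.
Position 2: none → 0 synonymous.
Position 3: AGC → 1 synonymous.
Total: 0 + 0 + 1 = 1.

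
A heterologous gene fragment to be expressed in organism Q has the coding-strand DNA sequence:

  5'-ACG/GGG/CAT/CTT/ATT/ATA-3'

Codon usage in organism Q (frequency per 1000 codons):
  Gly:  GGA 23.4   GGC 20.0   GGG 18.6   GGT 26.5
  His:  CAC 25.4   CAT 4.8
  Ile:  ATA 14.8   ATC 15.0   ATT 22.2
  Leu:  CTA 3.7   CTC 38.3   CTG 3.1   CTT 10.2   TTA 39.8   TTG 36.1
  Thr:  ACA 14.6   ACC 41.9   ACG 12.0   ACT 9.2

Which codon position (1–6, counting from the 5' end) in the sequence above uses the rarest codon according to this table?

3

Codon 1 ACG (Thr): 12.0 per 1000.
Codon 2 GGG (Gly): 18.6 per 1000.
Codon 3 CAT (His): 4.8 per 1000.
Codon 4 CTT (Leu): 10.2 per 1000.
Codon 5 ATT (Ile): 22.2 per 1000.
Codon 6 ATA (Ile): 14.8 per 1000.
Lowest frequency is 4.8 at codon 3.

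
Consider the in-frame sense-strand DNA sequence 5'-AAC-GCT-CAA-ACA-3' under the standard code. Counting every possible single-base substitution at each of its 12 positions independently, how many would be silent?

8

Codon 1 (AAC, Asn): 1 synonymous substitution.
Codon 2 (GCT, Ala): 3 synonymous substitutions.
Codon 3 (CAA, Gln): 1 synonymous substitution.
Codon 4 (ACA, Thr): 3 synonymous substitutions.
Total: 1 + 3 + 1 + 3 = 8.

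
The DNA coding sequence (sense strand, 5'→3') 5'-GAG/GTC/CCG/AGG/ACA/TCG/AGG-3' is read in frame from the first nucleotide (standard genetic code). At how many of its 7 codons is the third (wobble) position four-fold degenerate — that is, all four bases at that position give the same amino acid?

Codon 1 GAG (Glu): third position 2-fold.
Codon 2 GTC (Val): third position 4-fold.
Codon 3 CCG (Pro): third position 4-fold.
Codon 4 AGG (Arg): third position 2-fold.
Codon 5 ACA (Thr): third position 4-fold.
Codon 6 TCG (Ser): third position 4-fold.
Codon 7 AGG (Arg): third position 2-fold.
Four-fold degenerate third positions: 4.

4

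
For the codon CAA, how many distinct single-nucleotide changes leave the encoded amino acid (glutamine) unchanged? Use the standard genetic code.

Position 1: none → 0 synonymous.
Position 2: none → 0 synonymous.
Position 3: CAG → 1 synonymous.
Total: 0 + 0 + 1 = 1.

1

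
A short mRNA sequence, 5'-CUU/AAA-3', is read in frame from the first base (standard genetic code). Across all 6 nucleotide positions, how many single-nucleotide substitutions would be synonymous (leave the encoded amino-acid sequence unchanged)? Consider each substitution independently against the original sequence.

4

Codon 1 (CUU, Leu): 3 synonymous substitutions.
Codon 2 (AAA, Lys): 1 synonymous substitution.
Total: 3 + 1 = 4.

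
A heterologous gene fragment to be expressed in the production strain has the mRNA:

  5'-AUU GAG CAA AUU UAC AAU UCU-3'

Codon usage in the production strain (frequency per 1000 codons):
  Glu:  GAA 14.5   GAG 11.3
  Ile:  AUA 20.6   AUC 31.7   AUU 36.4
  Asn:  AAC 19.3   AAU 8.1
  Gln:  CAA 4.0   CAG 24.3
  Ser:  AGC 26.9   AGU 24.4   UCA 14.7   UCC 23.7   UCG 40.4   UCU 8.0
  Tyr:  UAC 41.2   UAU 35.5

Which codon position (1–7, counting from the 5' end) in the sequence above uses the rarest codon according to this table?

3

Codon 1 AUU (Ile): 36.4 per 1000.
Codon 2 GAG (Glu): 11.3 per 1000.
Codon 3 CAA (Gln): 4.0 per 1000.
Codon 4 AUU (Ile): 36.4 per 1000.
Codon 5 UAC (Tyr): 41.2 per 1000.
Codon 6 AAU (Asn): 8.1 per 1000.
Codon 7 UCU (Ser): 8.0 per 1000.
Lowest frequency is 4.0 at codon 3.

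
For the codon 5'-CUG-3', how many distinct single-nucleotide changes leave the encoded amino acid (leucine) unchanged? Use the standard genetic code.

Position 1: UUG → 1 synonymous.
Position 2: none → 0 synonymous.
Position 3: CUU, CUC, CUA → 3 synonymous.
Total: 1 + 0 + 3 = 4.

4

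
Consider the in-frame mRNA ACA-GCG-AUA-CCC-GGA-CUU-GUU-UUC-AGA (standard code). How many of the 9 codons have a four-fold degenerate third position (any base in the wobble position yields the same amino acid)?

6

Codon 1 ACA (Thr): third position 4-fold.
Codon 2 GCG (Ala): third position 4-fold.
Codon 3 AUA (Ile): third position 3-fold.
Codon 4 CCC (Pro): third position 4-fold.
Codon 5 GGA (Gly): third position 4-fold.
Codon 6 CUU (Leu): third position 4-fold.
Codon 7 GUU (Val): third position 4-fold.
Codon 8 UUC (Phe): third position 2-fold.
Codon 9 AGA (Arg): third position 2-fold.
Four-fold degenerate third positions: 6.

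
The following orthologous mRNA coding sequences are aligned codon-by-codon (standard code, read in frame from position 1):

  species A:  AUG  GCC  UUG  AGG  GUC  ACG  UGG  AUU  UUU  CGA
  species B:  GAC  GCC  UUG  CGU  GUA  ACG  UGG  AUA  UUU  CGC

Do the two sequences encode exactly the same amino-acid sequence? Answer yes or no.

Codon 1: AUG Met / GAC Asp — nonsynonymous.
Codon 2: GCC Ala / GCC Ala — identical.
Codon 3: UUG Leu / UUG Leu — identical.
Codon 4: AGG Arg / CGU Arg — synonymous.
Codon 5: GUC Val / GUA Val — synonymous.
Codon 6: ACG Thr / ACG Thr — identical.
Codon 7: UGG Trp / UGG Trp — identical.
Codon 8: AUU Ile / AUA Ile — synonymous.
Codon 9: UUU Phe / UUU Phe — identical.
Codon 10: CGA Arg / CGC Arg — synonymous.
Nonsynonymous differences: 1 → different protein.

no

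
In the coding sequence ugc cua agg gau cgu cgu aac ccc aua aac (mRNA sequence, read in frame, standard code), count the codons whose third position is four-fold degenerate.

4

Codon 1 UGC (Cys): third position 2-fold.
Codon 2 CUA (Leu): third position 4-fold.
Codon 3 AGG (Arg): third position 2-fold.
Codon 4 GAU (Asp): third position 2-fold.
Codon 5 CGU (Arg): third position 4-fold.
Codon 6 CGU (Arg): third position 4-fold.
Codon 7 AAC (Asn): third position 2-fold.
Codon 8 CCC (Pro): third position 4-fold.
Codon 9 AUA (Ile): third position 3-fold.
Codon 10 AAC (Asn): third position 2-fold.
Four-fold degenerate third positions: 4.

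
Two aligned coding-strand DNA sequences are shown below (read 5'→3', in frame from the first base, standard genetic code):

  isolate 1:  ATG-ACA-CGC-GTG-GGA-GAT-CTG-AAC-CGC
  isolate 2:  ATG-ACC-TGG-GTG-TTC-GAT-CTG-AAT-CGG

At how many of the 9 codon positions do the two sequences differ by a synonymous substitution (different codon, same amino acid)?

Codon 1: ATG Met / ATG Met — identical.
Codon 2: ACA Thr / ACC Thr — synonymous.
Codon 3: CGC Arg / TGG Trp — nonsynonymous.
Codon 4: GTG Val / GTG Val — identical.
Codon 5: GGA Gly / TTC Phe — nonsynonymous.
Codon 6: GAT Asp / GAT Asp — identical.
Codon 7: CTG Leu / CTG Leu — identical.
Codon 8: AAC Asn / AAT Asn — synonymous.
Codon 9: CGC Arg / CGG Arg — synonymous.
Synonymous differences: 3.

3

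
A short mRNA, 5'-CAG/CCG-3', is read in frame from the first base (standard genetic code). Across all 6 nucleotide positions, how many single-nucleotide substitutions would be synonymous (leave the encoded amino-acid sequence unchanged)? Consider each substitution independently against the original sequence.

4

Codon 1 (CAG, Gln): 1 synonymous substitution.
Codon 2 (CCG, Pro): 3 synonymous substitutions.
Total: 1 + 3 = 4.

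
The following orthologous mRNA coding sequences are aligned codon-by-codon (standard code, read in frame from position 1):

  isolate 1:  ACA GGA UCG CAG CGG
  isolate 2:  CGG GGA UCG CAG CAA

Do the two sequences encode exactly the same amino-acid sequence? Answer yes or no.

Codon 1: ACA Thr / CGG Arg — nonsynonymous.
Codon 2: GGA Gly / GGA Gly — identical.
Codon 3: UCG Ser / UCG Ser — identical.
Codon 4: CAG Gln / CAG Gln — identical.
Codon 5: CGG Arg / CAA Gln — nonsynonymous.
Nonsynonymous differences: 2 → different protein.

no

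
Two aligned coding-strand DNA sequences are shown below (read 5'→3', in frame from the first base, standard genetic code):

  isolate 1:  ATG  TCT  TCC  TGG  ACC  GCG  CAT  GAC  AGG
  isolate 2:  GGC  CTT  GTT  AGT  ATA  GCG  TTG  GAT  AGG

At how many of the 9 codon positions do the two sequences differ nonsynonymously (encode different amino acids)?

Codon 1: ATG Met / GGC Gly — nonsynonymous.
Codon 2: TCT Ser / CTT Leu — nonsynonymous.
Codon 3: TCC Ser / GTT Val — nonsynonymous.
Codon 4: TGG Trp / AGT Ser — nonsynonymous.
Codon 5: ACC Thr / ATA Ile — nonsynonymous.
Codon 6: GCG Ala / GCG Ala — identical.
Codon 7: CAT His / TTG Leu — nonsynonymous.
Codon 8: GAC Asp / GAT Asp — synonymous.
Codon 9: AGG Arg / AGG Arg — identical.
Nonsynonymous differences: 6.

6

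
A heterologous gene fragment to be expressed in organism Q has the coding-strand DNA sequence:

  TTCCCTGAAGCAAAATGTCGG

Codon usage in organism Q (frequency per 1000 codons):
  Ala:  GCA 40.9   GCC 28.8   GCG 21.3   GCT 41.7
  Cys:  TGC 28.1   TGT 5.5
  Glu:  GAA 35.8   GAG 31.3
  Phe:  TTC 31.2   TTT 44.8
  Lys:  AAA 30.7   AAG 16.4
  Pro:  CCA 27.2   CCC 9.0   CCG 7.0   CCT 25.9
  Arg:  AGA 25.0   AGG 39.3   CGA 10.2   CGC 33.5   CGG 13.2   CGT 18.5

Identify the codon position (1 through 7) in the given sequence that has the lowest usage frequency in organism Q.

Codon 1 TTC (Phe): 31.2 per 1000.
Codon 2 CCT (Pro): 25.9 per 1000.
Codon 3 GAA (Glu): 35.8 per 1000.
Codon 4 GCA (Ala): 40.9 per 1000.
Codon 5 AAA (Lys): 30.7 per 1000.
Codon 6 TGT (Cys): 5.5 per 1000.
Codon 7 CGG (Arg): 13.2 per 1000.
Lowest frequency is 5.5 at codon 6.

6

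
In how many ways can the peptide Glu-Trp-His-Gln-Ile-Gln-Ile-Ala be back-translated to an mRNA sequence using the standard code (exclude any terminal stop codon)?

Glu: 2 codons.
Trp: 1 codon.
His: 2 codons.
Gln: 2 codons.
Ile: 3 codons.
Gln: 2 codons.
Ile: 3 codons.
Ala: 4 codons.
2 × 1 × 2 × 2 × 3 × 2 × 3 × 4 = 576.

576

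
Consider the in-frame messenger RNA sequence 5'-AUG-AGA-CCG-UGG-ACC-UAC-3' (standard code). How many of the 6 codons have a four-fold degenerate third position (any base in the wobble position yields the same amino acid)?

2

Codon 1 AUG (Met): third position 1-fold.
Codon 2 AGA (Arg): third position 2-fold.
Codon 3 CCG (Pro): third position 4-fold.
Codon 4 UGG (Trp): third position 1-fold.
Codon 5 ACC (Thr): third position 4-fold.
Codon 6 UAC (Tyr): third position 2-fold.
Four-fold degenerate third positions: 2.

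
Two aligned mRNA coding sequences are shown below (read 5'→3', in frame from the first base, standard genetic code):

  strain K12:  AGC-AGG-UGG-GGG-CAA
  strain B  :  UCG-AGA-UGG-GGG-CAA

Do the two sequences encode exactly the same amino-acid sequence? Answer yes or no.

yes

Codon 1: AGC Ser / UCG Ser — synonymous.
Codon 2: AGG Arg / AGA Arg — synonymous.
Codon 3: UGG Trp / UGG Trp — identical.
Codon 4: GGG Gly / GGG Gly — identical.
Codon 5: CAA Gln / CAA Gln — identical.
Nonsynonymous differences: 0 → same protein.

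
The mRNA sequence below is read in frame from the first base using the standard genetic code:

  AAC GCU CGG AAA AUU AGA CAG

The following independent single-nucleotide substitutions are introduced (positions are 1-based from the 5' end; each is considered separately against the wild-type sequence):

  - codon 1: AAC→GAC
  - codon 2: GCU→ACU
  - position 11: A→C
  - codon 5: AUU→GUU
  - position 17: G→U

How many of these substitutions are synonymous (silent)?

0

Codon 1: AAC (Asn) → GAC (Asp) — missense.
Codon 2: GCU (Ala) → ACU (Thr) — missense.
Codon 4: AAA (Lys) → ACA (Thr) — missense.
Codon 5: AUU (Ile) → GUU (Val) — missense.
Codon 6: AGA (Arg) → AUA (Ile) — missense.
Synonymous: 0 of 5.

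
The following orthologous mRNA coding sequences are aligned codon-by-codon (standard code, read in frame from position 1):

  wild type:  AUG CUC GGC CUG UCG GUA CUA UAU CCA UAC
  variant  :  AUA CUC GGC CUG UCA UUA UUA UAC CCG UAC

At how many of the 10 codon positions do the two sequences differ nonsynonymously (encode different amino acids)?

Codon 1: AUG Met / AUA Ile — nonsynonymous.
Codon 2: CUC Leu / CUC Leu — identical.
Codon 3: GGC Gly / GGC Gly — identical.
Codon 4: CUG Leu / CUG Leu — identical.
Codon 5: UCG Ser / UCA Ser — synonymous.
Codon 6: GUA Val / UUA Leu — nonsynonymous.
Codon 7: CUA Leu / UUA Leu — synonymous.
Codon 8: UAU Tyr / UAC Tyr — synonymous.
Codon 9: CCA Pro / CCG Pro — synonymous.
Codon 10: UAC Tyr / UAC Tyr — identical.
Nonsynonymous differences: 2.

2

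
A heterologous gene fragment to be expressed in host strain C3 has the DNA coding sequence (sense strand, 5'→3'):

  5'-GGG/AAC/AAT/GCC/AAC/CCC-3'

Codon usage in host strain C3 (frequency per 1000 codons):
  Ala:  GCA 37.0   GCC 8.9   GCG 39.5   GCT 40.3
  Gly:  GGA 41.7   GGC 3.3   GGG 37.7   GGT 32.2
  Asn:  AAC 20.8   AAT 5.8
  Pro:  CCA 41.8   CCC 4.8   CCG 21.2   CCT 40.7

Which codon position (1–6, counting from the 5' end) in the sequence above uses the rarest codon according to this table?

Codon 1 GGG (Gly): 37.7 per 1000.
Codon 2 AAC (Asn): 20.8 per 1000.
Codon 3 AAT (Asn): 5.8 per 1000.
Codon 4 GCC (Ala): 8.9 per 1000.
Codon 5 AAC (Asn): 20.8 per 1000.
Codon 6 CCC (Pro): 4.8 per 1000.
Lowest frequency is 4.8 at codon 6.

6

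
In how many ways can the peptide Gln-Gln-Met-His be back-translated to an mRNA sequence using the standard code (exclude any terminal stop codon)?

8

Gln: 2 codons.
Gln: 2 codons.
Met: 1 codon.
His: 2 codons.
2 × 2 × 1 × 2 = 8.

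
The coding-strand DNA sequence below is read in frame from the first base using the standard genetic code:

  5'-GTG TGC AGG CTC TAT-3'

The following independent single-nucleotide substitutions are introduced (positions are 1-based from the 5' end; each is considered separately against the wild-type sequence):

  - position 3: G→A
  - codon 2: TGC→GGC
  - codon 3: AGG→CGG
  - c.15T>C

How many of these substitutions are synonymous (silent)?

3

Codon 1: GTG (Val) → GTA (Val) — synonymous.
Codon 2: TGC (Cys) → GGC (Gly) — missense.
Codon 3: AGG (Arg) → CGG (Arg) — synonymous.
Codon 5: TAT (Tyr) → TAC (Tyr) — synonymous.
Synonymous: 3 of 4.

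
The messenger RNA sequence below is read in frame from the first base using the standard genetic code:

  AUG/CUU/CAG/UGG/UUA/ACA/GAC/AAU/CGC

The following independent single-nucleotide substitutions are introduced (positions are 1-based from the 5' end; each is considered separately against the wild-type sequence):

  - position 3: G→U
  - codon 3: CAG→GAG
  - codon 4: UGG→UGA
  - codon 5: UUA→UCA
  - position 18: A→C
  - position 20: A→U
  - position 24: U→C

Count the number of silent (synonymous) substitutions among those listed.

Codon 1: AUG (Met) → AUU (Ile) — missense.
Codon 3: CAG (Gln) → GAG (Glu) — missense.
Codon 4: UGG (Trp) → UGA (Stop) — nonsense.
Codon 5: UUA (Leu) → UCA (Ser) — missense.
Codon 6: ACA (Thr) → ACC (Thr) — synonymous.
Codon 7: GAC (Asp) → GUC (Val) — missense.
Codon 8: AAU (Asn) → AAC (Asn) — synonymous.
Synonymous: 2 of 7.

2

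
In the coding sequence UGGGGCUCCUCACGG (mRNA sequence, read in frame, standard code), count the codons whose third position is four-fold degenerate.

4

Codon 1 UGG (Trp): third position 1-fold.
Codon 2 GGC (Gly): third position 4-fold.
Codon 3 UCC (Ser): third position 4-fold.
Codon 4 UCA (Ser): third position 4-fold.
Codon 5 CGG (Arg): third position 4-fold.
Four-fold degenerate third positions: 4.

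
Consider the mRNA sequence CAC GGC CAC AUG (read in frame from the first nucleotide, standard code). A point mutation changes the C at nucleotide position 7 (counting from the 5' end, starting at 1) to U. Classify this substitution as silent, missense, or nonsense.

missense

Position 7 falls in codon 3: CAC → His.
After the substitution the codon is UAC → Tyr.
His ≠ Tyr, so this is a missense mutation.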